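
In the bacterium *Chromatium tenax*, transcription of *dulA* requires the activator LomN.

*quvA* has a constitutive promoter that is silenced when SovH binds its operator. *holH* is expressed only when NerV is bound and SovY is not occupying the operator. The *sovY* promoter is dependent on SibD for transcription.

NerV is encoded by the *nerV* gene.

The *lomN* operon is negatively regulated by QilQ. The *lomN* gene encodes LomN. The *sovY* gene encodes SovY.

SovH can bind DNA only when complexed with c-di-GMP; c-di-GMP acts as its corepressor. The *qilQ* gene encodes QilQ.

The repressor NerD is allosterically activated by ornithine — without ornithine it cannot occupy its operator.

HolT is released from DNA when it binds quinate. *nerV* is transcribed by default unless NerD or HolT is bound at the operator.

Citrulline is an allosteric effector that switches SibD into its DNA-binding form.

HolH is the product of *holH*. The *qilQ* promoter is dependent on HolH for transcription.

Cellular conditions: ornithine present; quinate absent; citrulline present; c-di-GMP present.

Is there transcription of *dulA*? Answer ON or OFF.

Citrulline is present, so SibD is active.
No repressor is bound and SibD is active, so *sovY* is transcribed.
So SovY is produced and active.
Ornithine is present, so NerD is active.
Quinate is absent, so HolT is active.
With repressor NerD bound, *nerV* is not transcribed.
So NerV is not produced.
With repressor SovY bound, *holH* is not transcribed.
So HolH is not produced.
Required activator HolH is absent, so *qilQ* is not transcribed.
So QilQ is not produced.
With no repressor bound, *lomN* is transcribed.
So LomN is produced and active.
No repressor is bound and LomN is active, so *dulA* is transcribed.

ON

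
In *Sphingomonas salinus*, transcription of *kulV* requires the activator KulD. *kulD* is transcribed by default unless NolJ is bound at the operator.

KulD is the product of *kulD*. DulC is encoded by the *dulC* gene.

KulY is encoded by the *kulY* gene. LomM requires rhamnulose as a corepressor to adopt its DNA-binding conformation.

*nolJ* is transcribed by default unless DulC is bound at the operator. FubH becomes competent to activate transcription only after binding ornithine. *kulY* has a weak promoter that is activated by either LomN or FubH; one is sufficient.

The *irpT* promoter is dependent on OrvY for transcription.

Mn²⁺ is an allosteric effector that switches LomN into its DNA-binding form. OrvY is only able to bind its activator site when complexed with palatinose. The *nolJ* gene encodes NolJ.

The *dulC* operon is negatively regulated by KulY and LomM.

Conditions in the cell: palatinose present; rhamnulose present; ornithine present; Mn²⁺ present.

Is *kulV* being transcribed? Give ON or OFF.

Mn²⁺ is present, so LomN is active.
Ornithine is present, so FubH is active.
Activator LomN is present, so *kulY* is transcribed.
So KulY is produced and active.
Rhamnulose is present, so LomM is active.
With repressor KulY bound, *dulC* is not transcribed.
So DulC is not produced.
With no repressor bound, *nolJ* is transcribed.
So NolJ is produced and active.
With repressor NolJ bound, *kulD* is not transcribed.
So KulD is not produced.
Required activator KulD is absent, so *kulV* is not transcribed.

OFF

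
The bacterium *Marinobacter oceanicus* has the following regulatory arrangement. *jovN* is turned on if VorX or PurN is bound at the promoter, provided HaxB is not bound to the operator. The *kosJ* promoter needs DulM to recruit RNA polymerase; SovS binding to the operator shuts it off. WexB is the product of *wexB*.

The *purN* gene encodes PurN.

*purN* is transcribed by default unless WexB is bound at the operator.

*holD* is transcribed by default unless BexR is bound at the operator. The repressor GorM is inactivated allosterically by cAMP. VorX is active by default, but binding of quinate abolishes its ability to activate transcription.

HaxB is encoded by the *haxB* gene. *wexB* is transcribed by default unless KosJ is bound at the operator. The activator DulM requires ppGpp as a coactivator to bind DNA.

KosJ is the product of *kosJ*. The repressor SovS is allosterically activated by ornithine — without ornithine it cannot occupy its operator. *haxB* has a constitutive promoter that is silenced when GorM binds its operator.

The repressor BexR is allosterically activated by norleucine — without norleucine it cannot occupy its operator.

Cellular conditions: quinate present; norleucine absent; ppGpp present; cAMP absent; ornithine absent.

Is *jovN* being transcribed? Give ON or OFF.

Quinate is present, so VorX is inactive.
Ornithine is absent, so SovS is inactive.
ppGpp is present, so DulM is active.
No repressor is bound and DulM is active, so *kosJ* is transcribed.
So KosJ is produced and active.
With repressor KosJ bound, *wexB* is not transcribed.
So WexB is not produced.
With no repressor bound, *purN* is transcribed.
So PurN is produced and active.
cAMP is absent, so GorM is active.
With repressor GorM bound, *haxB* is not transcribed.
So HaxB is not produced.
Activator PurN is present, so *jovN* is transcribed.

ON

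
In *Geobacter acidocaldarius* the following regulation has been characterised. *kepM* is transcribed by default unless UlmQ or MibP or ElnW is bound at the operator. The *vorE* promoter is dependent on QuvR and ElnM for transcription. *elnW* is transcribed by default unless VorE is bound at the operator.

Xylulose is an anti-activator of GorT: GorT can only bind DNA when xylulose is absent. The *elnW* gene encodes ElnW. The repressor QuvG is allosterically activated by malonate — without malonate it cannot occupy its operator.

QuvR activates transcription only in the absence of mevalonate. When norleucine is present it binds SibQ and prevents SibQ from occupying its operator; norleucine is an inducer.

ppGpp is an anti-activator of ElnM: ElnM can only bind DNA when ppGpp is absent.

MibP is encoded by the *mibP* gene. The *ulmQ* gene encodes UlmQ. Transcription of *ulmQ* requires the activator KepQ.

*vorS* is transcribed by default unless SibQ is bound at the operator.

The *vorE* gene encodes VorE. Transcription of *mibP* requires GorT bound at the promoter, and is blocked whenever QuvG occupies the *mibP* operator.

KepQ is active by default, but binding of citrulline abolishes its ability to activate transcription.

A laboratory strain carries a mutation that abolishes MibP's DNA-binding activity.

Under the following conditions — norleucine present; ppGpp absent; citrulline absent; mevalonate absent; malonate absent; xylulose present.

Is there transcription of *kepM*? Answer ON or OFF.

Citrulline is absent, so KepQ is active.
No repressor is bound and KepQ is active, so *ulmQ* is transcribed.
So UlmQ is produced and active.
MibP is non-functional in this strain, so it has no effect.
Mevalonate is absent, so QuvR is active.
ppGpp is absent, so ElnM is active.
No repressor is bound and QuvR and ElnM are active, so *vorE* is transcribed.
So VorE is produced and active.
With repressor VorE bound, *elnW* is not transcribed.
So ElnW is not produced.
With repressor UlmQ bound, *kepM* is not transcribed.

OFF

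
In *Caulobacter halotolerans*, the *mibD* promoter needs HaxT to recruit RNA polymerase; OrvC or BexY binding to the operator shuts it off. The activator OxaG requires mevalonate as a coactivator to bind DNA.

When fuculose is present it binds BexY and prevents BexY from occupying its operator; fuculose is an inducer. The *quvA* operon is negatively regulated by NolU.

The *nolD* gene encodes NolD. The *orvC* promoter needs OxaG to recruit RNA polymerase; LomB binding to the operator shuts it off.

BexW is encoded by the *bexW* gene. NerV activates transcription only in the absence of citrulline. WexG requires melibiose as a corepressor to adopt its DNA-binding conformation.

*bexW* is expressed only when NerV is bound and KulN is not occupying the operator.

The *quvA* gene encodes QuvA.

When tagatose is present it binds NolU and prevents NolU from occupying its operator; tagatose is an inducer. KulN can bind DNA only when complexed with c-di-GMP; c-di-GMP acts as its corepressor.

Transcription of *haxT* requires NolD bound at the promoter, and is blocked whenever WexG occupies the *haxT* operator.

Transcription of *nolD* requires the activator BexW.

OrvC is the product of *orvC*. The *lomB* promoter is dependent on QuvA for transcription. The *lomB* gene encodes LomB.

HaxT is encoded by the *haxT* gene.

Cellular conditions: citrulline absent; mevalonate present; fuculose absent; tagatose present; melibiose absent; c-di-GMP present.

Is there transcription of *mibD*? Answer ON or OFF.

Melibiose is absent, so WexG is inactive.
c-di-GMP is present, so KulN is active.
Citrulline is absent, so NerV is active.
With repressor KulN bound, *bexW* is not transcribed.
So BexW is not produced.
Required activator BexW is absent, so *nolD* is not transcribed.
So NolD is not produced.
Required activator NolD is absent, so *haxT* is not transcribed.
So HaxT is not produced.
Tagatose is present, so NolU is inactive.
With no repressor bound, *quvA* is transcribed.
So QuvA is produced and active.
No repressor is bound and QuvA is active, so *lomB* is transcribed.
So LomB is produced and active.
Mevalonate is present, so OxaG is active.
With repressor LomB bound, *orvC* is not transcribed.
So OrvC is not produced.
Fuculose is absent, so BexY is active.
With repressor BexY bound, *mibD* is not transcribed.

OFF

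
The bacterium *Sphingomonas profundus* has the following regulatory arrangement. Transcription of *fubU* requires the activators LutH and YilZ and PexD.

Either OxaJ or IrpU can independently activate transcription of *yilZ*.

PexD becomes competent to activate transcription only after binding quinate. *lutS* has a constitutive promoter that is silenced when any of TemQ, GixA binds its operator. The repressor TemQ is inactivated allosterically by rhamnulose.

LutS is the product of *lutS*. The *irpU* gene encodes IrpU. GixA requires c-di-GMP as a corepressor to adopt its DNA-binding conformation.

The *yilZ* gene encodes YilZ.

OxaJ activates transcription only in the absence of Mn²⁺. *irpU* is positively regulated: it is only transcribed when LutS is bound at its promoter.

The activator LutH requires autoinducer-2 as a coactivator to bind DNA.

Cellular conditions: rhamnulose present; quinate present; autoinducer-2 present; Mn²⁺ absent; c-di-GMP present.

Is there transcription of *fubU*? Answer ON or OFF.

ON

Autoinducer-2 is present, so LutH is active.
Mn²⁺ is absent, so OxaJ is active.
Rhamnulose is present, so TemQ is inactive.
c-di-GMP is present, so GixA is active.
With repressor GixA bound, *lutS* is not transcribed.
So LutS is not produced.
Required activator LutS is absent, so *irpU* is not transcribed.
So IrpU is not produced.
Activator OxaJ is present, so *yilZ* is transcribed.
So YilZ is produced and active.
Quinate is present, so PexD is active.
No repressor is bound and LutH and YilZ and PexD are active, so *fubU* is transcribed.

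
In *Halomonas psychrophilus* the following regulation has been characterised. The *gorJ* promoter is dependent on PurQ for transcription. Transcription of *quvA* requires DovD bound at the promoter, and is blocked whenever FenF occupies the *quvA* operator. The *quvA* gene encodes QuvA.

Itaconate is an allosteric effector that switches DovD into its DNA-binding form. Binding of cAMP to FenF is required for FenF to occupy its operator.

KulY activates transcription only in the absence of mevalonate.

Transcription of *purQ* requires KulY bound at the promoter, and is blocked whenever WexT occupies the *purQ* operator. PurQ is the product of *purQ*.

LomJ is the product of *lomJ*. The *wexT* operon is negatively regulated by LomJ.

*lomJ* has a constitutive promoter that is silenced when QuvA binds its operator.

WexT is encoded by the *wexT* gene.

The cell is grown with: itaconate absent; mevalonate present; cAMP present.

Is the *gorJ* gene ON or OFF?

OFF

cAMP is present, so FenF is active.
Itaconate is absent, so DovD is inactive.
With repressor FenF bound, *quvA* is not transcribed.
So QuvA is not produced.
With no repressor bound, *lomJ* is transcribed.
So LomJ is produced and active.
With repressor LomJ bound, *wexT* is not transcribed.
So WexT is not produced.
Mevalonate is present, so KulY is inactive.
Required activator KulY is absent, so *purQ* is not transcribed.
So PurQ is not produced.
Required activator PurQ is absent, so *gorJ* is not transcribed.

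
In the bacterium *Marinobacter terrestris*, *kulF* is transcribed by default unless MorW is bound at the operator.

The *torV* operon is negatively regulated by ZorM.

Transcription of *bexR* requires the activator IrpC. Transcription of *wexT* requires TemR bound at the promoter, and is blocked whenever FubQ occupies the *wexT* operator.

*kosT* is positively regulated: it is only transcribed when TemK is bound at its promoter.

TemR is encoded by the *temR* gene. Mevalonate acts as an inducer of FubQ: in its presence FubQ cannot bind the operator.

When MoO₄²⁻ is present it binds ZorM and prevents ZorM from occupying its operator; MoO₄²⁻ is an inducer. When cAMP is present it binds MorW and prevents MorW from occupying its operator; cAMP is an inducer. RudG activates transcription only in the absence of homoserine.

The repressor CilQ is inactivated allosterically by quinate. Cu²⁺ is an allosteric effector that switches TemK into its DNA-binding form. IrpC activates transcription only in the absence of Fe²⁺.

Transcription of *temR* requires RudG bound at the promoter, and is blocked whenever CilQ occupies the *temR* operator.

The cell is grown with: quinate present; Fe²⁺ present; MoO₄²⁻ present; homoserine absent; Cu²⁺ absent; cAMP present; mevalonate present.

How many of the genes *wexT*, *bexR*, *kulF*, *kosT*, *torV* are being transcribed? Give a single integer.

3

Homoserine is absent, so RudG is active.
Quinate is present, so CilQ is inactive.
No repressor is bound and RudG is active, so *temR* is transcribed.
So TemR is produced and active.
Mevalonate is present, so FubQ is inactive.
No repressor is bound and TemR is active, so *wexT* is transcribed.
→ *wexT* is ON.
Fe²⁺ is present, so IrpC is inactive.
Required activator IrpC is absent, so *bexR* is not transcribed.
→ *bexR* is OFF.
cAMP is present, so MorW is inactive.
With no repressor bound, *kulF* is transcribed.
→ *kulF* is ON.
Cu²⁺ is absent, so TemK is inactive.
Required activator TemK is absent, so *kosT* is not transcribed.
→ *kosT* is OFF.
MoO₄²⁻ is present, so ZorM is inactive.
With no repressor bound, *torV* is transcribed.
→ *torV* is ON.
3 of the 5 genes are transcribed.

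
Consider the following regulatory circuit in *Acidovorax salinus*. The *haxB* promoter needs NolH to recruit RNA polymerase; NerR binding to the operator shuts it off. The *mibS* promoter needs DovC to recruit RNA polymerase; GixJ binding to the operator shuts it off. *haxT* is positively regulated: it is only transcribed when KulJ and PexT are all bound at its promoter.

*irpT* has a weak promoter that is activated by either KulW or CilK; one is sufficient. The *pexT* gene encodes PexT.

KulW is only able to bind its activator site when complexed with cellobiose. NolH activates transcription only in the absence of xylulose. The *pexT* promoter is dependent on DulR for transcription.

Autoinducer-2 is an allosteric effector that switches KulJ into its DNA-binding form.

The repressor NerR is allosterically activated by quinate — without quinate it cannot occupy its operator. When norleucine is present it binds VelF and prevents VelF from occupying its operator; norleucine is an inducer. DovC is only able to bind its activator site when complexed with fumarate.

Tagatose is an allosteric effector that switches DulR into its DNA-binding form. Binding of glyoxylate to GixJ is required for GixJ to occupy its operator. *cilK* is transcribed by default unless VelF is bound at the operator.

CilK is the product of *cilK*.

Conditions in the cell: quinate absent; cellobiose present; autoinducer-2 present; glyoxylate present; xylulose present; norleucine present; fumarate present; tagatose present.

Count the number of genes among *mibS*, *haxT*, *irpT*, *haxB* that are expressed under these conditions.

2

Fumarate is present, so DovC is active.
Glyoxylate is present, so GixJ is active.
With repressor GixJ bound, *mibS* is not transcribed.
→ *mibS* is OFF.
Autoinducer-2 is present, so KulJ is active.
Tagatose is present, so DulR is active.
No repressor is bound and DulR is active, so *pexT* is transcribed.
So PexT is produced and active.
No repressor is bound and KulJ and PexT are active, so *haxT* is transcribed.
→ *haxT* is ON.
Cellobiose is present, so KulW is active.
Norleucine is present, so VelF is inactive.
With no repressor bound, *cilK* is transcribed.
So CilK is produced and active.
Activator KulW is present, so *irpT* is transcribed.
→ *irpT* is ON.
Quinate is absent, so NerR is inactive.
Xylulose is present, so NolH is inactive.
Required activator NolH is absent, so *haxB* is not transcribed.
→ *haxB* is OFF.
2 of the 4 genes are transcribed.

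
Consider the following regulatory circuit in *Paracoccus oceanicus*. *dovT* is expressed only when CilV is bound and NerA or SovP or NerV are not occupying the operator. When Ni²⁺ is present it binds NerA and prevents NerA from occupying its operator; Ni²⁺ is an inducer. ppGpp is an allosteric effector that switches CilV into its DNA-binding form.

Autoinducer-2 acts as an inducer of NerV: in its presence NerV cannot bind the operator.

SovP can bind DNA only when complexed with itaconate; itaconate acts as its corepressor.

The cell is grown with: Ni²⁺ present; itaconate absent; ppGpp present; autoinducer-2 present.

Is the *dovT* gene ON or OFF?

ON

Ni²⁺ is present, so NerA is inactive.
Itaconate is absent, so SovP is inactive.
Autoinducer-2 is present, so NerV is inactive.
ppGpp is present, so CilV is active.
No repressor is bound and CilV is active, so *dovT* is transcribed.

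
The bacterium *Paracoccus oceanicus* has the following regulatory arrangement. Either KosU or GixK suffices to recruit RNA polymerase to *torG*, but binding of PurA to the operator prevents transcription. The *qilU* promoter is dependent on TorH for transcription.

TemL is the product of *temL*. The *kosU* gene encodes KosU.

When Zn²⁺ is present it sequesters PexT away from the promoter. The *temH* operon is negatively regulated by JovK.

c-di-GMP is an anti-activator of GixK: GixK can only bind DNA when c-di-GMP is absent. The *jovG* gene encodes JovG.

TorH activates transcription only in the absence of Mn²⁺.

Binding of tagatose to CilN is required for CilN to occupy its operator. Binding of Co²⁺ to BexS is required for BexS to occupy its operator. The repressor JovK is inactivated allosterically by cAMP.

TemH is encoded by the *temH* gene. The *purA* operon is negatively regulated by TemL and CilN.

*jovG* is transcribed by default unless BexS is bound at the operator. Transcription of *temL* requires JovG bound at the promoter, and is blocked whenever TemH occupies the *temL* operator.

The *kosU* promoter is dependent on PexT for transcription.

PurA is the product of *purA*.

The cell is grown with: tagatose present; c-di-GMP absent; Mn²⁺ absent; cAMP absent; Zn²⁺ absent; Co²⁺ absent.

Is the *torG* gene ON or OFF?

ON

Zn²⁺ is absent, so PexT is active.
No repressor is bound and PexT is active, so *kosU* is transcribed.
So KosU is produced and active.
c-di-GMP is absent, so GixK is active.
cAMP is absent, so JovK is active.
With repressor JovK bound, *temH* is not transcribed.
So TemH is not produced.
Co²⁺ is absent, so BexS is inactive.
With no repressor bound, *jovG* is transcribed.
So JovG is produced and active.
No repressor is bound and JovG is active, so *temL* is transcribed.
So TemL is produced and active.
Tagatose is present, so CilN is active.
With repressor TemL bound, *purA* is not transcribed.
So PurA is not produced.
Activator KosU is present, so *torG* is transcribed.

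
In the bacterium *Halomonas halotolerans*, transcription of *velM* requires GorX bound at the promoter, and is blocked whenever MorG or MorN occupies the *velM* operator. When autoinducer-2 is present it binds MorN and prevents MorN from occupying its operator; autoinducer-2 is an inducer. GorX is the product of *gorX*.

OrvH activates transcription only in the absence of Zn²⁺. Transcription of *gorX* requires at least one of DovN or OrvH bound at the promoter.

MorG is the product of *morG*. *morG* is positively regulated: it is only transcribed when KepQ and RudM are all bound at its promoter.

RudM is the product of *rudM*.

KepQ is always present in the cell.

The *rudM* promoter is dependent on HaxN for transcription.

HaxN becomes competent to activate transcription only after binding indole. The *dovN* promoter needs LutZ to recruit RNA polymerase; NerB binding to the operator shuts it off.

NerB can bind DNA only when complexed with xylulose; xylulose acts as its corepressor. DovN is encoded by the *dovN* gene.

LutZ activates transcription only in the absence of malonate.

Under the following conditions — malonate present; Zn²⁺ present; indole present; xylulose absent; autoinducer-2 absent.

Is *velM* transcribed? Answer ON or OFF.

OFF

KepQ is produced constitutively and is active.
Indole is present, so HaxN is active.
No repressor is bound and HaxN is active, so *rudM* is transcribed.
So RudM is produced and active.
No repressor is bound and KepQ and RudM are active, so *morG* is transcribed.
So MorG is produced and active.
Autoinducer-2 is absent, so MorN is active.
Malonate is present, so LutZ is inactive.
Xylulose is absent, so NerB is inactive.
Required activator LutZ is absent, so *dovN* is not transcribed.
So DovN is not produced.
Zn²⁺ is present, so OrvH is inactive.
No activator is available at the *gorX* promoter, so *gorX* is not transcribed.
So GorX is not produced.
With repressor MorG bound, *velM* is not transcribed.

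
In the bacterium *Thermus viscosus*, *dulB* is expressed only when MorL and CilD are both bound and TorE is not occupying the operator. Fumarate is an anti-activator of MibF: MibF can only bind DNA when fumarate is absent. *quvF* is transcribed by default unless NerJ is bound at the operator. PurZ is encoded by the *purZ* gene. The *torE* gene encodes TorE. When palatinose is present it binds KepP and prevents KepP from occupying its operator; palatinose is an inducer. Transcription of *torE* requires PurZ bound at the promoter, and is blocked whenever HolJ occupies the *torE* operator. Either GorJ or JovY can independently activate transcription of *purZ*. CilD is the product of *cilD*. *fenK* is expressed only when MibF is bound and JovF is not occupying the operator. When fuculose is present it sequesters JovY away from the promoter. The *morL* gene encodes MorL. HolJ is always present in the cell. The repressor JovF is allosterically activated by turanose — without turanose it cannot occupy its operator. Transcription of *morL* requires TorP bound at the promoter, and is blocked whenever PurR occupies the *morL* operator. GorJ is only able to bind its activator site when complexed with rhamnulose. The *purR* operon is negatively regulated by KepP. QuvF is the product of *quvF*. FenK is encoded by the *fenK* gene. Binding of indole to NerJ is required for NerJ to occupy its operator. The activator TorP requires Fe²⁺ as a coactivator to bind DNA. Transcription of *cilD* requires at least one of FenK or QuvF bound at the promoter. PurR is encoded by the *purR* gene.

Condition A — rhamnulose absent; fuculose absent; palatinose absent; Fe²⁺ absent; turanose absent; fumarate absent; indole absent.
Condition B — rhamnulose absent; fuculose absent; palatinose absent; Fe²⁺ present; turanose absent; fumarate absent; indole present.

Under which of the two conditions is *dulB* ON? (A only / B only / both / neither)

B only

Condition A:
Rhamnulose is absent, so GorJ is inactive.
Fuculose is absent, so JovY is active.
Activator JovY is present, so *purZ* is transcribed.
So PurZ is produced and active.
HolJ is produced constitutively and is active.
With repressor HolJ bound, *torE* is not transcribed.
So TorE is not produced.
Palatinose is absent, so KepP is active.
With repressor KepP bound, *purR* is not transcribed.
So PurR is not produced.
Fe²⁺ is absent, so TorP is inactive.
Required activator TorP is absent, so *morL* is not transcribed.
So MorL is not produced.
Turanose is absent, so JovF is inactive.
Fumarate is absent, so MibF is active.
No repressor is bound and MibF is active, so *fenK* is transcribed.
So FenK is produced and active.
Indole is absent, so NerJ is inactive.
With no repressor bound, *quvF* is transcribed.
So QuvF is produced and active.
Activator FenK is present, so *cilD* is transcribed.
So CilD is produced and active.
Required activator MorL is absent, so *dulB* is not transcribed.
→ *dulB* is OFF in A.
Condition B:
Rhamnulose is absent, so GorJ is inactive.
Fuculose is absent, so JovY is active.
Activator JovY is present, so *purZ* is transcribed.
So PurZ is produced and active.
HolJ is produced constitutively and is active.
With repressor HolJ bound, *torE* is not transcribed.
So TorE is not produced.
Palatinose is absent, so KepP is active.
With repressor KepP bound, *purR* is not transcribed.
So PurR is not produced.
Fe²⁺ is present, so TorP is active.
No repressor is bound and TorP is active, so *morL* is transcribed.
So MorL is produced and active.
Turanose is absent, so JovF is inactive.
Fumarate is absent, so MibF is active.
No repressor is bound and MibF is active, so *fenK* is transcribed.
So FenK is produced and active.
Indole is present, so NerJ is active.
With repressor NerJ bound, *quvF* is not transcribed.
So QuvF is not produced.
Activator FenK is present, so *cilD* is transcribed.
So CilD is produced and active.
No repressor is bound and MorL and CilD are active, so *dulB* is transcribed.
→ *dulB* is ON in B.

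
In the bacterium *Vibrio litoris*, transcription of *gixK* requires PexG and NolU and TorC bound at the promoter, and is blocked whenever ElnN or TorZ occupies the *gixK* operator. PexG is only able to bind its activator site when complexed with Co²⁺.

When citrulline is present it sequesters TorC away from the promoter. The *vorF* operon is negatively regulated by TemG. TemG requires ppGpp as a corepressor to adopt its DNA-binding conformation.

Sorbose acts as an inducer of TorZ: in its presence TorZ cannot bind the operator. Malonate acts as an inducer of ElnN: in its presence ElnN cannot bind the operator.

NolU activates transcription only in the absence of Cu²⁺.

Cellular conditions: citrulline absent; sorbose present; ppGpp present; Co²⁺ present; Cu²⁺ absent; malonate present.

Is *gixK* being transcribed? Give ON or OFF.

Malonate is present, so ElnN is inactive.
Sorbose is present, so TorZ is inactive.
Co²⁺ is present, so PexG is active.
Cu²⁺ is absent, so NolU is active.
Citrulline is absent, so TorC is active.
No repressor is bound and PexG and NolU and TorC are active, so *gixK* is transcribed.

ON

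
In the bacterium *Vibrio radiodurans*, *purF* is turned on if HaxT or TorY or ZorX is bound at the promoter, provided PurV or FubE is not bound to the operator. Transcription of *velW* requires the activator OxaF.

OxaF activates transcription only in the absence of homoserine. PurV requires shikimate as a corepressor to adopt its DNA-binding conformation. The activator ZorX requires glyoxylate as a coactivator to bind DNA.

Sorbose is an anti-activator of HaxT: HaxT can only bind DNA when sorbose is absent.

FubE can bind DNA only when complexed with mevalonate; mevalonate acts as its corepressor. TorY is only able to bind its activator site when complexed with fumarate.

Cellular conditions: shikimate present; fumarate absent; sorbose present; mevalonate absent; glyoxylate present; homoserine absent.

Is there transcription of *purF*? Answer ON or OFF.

Sorbose is present, so HaxT is inactive.
Shikimate is present, so PurV is active.
Mevalonate is absent, so FubE is inactive.
Fumarate is absent, so TorY is inactive.
Glyoxylate is present, so ZorX is active.
With repressor PurV bound, *purF* is not transcribed.

OFF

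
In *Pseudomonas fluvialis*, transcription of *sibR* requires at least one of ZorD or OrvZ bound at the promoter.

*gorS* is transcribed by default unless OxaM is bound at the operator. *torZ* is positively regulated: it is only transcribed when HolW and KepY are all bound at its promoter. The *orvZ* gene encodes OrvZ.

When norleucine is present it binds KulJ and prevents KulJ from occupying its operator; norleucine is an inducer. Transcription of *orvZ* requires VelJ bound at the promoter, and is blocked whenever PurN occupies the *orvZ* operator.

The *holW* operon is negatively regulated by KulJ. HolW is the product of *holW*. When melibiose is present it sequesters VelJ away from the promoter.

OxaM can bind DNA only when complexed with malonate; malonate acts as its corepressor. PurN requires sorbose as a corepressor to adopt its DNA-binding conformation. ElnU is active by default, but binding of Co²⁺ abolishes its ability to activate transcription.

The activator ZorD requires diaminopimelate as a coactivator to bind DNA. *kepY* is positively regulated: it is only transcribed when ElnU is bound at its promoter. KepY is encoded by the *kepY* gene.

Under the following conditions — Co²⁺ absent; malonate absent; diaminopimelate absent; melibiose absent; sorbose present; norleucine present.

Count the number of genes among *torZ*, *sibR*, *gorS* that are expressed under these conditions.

Norleucine is present, so KulJ is inactive.
With no repressor bound, *holW* is transcribed.
So HolW is produced and active.
Co²⁺ is absent, so ElnU is active.
No repressor is bound and ElnU is active, so *kepY* is transcribed.
So KepY is produced and active.
No repressor is bound and HolW and KepY are active, so *torZ* is transcribed.
→ *torZ* is ON.
Diaminopimelate is absent, so ZorD is inactive.
Melibiose is absent, so VelJ is active.
Sorbose is present, so PurN is active.
With repressor PurN bound, *orvZ* is not transcribed.
So OrvZ is not produced.
No activator is available at the *sibR* promoter, so *sibR* is not transcribed.
→ *sibR* is OFF.
Malonate is absent, so OxaM is inactive.
With no repressor bound, *gorS* is transcribed.
→ *gorS* is ON.
2 of the 3 genes are transcribed.

2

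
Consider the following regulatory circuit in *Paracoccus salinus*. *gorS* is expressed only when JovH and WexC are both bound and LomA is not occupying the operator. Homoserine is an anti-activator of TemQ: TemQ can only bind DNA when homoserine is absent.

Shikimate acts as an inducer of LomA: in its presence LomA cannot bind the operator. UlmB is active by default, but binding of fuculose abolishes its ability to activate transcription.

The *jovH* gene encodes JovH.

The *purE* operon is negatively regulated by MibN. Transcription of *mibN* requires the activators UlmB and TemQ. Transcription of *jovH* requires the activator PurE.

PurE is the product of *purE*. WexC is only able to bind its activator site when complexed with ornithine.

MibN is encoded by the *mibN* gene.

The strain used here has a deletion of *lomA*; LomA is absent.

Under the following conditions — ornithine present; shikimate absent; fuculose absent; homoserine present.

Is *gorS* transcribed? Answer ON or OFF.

ON

Fuculose is absent, so UlmB is active.
Homoserine is present, so TemQ is inactive.
Required activator TemQ is absent, so *mibN* is not transcribed.
So MibN is not produced.
With no repressor bound, *purE* is transcribed.
So PurE is produced and active.
No repressor is bound and PurE is active, so *jovH* is transcribed.
So JovH is produced and active.
LomA is non-functional in this strain, so it has no effect.
Ornithine is present, so WexC is active.
No repressor is bound and JovH and WexC are active, so *gorS* is transcribed.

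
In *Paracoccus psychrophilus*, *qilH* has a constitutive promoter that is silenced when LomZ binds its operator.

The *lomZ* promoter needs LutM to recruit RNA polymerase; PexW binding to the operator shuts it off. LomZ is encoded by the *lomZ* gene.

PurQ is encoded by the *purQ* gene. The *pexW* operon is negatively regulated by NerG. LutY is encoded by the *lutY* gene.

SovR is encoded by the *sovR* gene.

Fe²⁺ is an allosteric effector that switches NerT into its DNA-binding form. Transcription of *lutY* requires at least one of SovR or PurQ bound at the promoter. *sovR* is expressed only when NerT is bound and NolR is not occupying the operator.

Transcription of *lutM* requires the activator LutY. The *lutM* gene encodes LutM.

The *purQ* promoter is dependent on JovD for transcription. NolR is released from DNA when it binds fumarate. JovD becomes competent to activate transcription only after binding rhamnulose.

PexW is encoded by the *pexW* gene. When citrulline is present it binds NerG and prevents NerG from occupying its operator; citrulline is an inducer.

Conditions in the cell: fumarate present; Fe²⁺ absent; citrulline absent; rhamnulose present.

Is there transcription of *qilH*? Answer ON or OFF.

Fe²⁺ is absent, so NerT is inactive.
Fumarate is present, so NolR is inactive.
Required activator NerT is absent, so *sovR* is not transcribed.
So SovR is not produced.
Rhamnulose is present, so JovD is active.
No repressor is bound and JovD is active, so *purQ* is transcribed.
So PurQ is produced and active.
Activator PurQ is present, so *lutY* is transcribed.
So LutY is produced and active.
No repressor is bound and LutY is active, so *lutM* is transcribed.
So LutM is produced and active.
Citrulline is absent, so NerG is active.
With repressor NerG bound, *pexW* is not transcribed.
So PexW is not produced.
No repressor is bound and LutM is active, so *lomZ* is transcribed.
So LomZ is produced and active.
With repressor LomZ bound, *qilH* is not transcribed.

OFF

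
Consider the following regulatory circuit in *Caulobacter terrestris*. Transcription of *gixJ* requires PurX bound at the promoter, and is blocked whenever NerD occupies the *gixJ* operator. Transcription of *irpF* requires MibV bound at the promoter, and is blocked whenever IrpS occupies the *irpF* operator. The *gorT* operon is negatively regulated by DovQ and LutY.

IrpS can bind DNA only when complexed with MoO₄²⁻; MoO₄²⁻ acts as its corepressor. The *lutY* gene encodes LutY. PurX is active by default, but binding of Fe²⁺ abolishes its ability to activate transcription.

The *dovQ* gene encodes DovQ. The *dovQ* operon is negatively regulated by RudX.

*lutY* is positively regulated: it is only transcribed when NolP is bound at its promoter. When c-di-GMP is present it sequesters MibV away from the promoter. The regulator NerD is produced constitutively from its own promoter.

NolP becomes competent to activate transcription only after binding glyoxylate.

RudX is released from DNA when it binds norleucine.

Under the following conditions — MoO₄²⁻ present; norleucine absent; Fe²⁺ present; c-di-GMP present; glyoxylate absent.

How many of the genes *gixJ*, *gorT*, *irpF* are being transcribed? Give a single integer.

NerD is produced constitutively and is active.
Fe²⁺ is present, so PurX is inactive.
With repressor NerD bound, *gixJ* is not transcribed.
→ *gixJ* is OFF.
Norleucine is absent, so RudX is active.
With repressor RudX bound, *dovQ* is not transcribed.
So DovQ is not produced.
Glyoxylate is absent, so NolP is inactive.
Required activator NolP is absent, so *lutY* is not transcribed.
So LutY is not produced.
With no repressor bound, *gorT* is transcribed.
→ *gorT* is ON.
MoO₄²⁻ is present, so IrpS is active.
c-di-GMP is present, so MibV is inactive.
With repressor IrpS bound, *irpF* is not transcribed.
→ *irpF* is OFF.
1 of the 3 genes is transcribed.

1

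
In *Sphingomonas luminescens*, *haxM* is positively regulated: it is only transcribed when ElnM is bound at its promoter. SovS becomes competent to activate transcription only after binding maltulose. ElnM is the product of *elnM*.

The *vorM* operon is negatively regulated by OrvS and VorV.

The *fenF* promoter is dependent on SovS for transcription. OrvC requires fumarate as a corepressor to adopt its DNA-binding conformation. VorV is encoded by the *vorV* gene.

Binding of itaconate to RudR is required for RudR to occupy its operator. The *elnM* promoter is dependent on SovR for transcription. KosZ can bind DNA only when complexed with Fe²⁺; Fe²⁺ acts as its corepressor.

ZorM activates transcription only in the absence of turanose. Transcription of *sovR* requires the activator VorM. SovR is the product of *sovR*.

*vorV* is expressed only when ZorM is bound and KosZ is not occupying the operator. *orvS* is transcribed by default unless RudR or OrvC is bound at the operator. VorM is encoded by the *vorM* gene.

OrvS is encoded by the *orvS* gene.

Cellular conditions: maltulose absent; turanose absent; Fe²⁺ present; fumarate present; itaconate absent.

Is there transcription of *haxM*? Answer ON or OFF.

Itaconate is absent, so RudR is inactive.
Fumarate is present, so OrvC is active.
With repressor OrvC bound, *orvS* is not transcribed.
So OrvS is not produced.
Fe²⁺ is present, so KosZ is active.
Turanose is absent, so ZorM is active.
With repressor KosZ bound, *vorV* is not transcribed.
So VorV is not produced.
With no repressor bound, *vorM* is transcribed.
So VorM is produced and active.
No repressor is bound and VorM is active, so *sovR* is transcribed.
So SovR is produced and active.
No repressor is bound and SovR is active, so *elnM* is transcribed.
So ElnM is produced and active.
No repressor is bound and ElnM is active, so *haxM* is transcribed.

ON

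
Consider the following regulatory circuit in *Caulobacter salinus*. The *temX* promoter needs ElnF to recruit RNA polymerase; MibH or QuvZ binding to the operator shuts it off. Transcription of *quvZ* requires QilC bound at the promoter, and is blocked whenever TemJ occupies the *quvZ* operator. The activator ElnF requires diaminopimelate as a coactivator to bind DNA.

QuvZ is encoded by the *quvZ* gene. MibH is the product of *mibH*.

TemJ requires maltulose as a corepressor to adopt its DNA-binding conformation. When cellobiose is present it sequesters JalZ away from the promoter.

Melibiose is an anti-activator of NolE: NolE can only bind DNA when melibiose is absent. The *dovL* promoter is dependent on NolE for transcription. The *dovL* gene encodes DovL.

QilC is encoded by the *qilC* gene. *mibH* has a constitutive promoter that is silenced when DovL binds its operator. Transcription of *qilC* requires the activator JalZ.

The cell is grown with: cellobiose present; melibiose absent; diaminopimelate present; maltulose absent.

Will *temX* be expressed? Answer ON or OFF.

Melibiose is absent, so NolE is active.
No repressor is bound and NolE is active, so *dovL* is transcribed.
So DovL is produced and active.
With repressor DovL bound, *mibH* is not transcribed.
So MibH is not produced.
Cellobiose is present, so JalZ is inactive.
Required activator JalZ is absent, so *qilC* is not transcribed.
So QilC is not produced.
Maltulose is absent, so TemJ is inactive.
Required activator QilC is absent, so *quvZ* is not transcribed.
So QuvZ is not produced.
Diaminopimelate is present, so ElnF is active.
No repressor is bound and ElnF is active, so *temX* is transcribed.

ON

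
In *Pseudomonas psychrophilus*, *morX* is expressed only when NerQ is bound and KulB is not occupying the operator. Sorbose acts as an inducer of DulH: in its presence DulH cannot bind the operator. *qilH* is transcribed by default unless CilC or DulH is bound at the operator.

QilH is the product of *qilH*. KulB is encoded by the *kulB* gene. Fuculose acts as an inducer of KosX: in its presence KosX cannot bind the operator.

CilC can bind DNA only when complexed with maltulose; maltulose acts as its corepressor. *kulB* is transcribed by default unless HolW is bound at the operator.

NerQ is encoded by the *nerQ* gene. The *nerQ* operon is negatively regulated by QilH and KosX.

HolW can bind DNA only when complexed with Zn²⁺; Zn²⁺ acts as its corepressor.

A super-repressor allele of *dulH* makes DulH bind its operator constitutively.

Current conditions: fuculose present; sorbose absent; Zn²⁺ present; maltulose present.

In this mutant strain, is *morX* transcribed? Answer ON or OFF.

ON

Zn²⁺ is present, so HolW is active.
With repressor HolW bound, *kulB* is not transcribed.
So KulB is not produced.
Maltulose is present, so CilC is active.
DulH is constitutively active in this strain.
With repressor CilC bound, *qilH* is not transcribed.
So QilH is not produced.
Fuculose is present, so KosX is inactive.
With no repressor bound, *nerQ* is transcribed.
So NerQ is produced and active.
No repressor is bound and NerQ is active, so *morX* is transcribed.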